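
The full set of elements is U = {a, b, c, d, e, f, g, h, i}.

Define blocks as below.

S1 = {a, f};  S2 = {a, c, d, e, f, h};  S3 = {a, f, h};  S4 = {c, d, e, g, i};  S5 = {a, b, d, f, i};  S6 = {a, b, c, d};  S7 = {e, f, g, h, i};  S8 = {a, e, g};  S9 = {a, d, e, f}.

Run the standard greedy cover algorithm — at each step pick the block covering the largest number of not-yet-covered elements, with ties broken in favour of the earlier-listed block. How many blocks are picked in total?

3

Greedy: pick S2 (covers 6 new) → pick S4 (covers 2 new) → pick S5 (covers 1 new). Total picks: 3.
(The true minimum cover uses only 2 blocks, so greedy is not optimal here.)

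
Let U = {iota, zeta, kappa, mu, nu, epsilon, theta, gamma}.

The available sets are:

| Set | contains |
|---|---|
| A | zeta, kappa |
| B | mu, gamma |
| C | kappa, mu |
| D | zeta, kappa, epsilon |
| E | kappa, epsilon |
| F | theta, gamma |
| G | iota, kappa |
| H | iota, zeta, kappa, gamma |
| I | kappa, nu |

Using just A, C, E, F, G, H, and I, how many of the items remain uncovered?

Union of A, C, E, F, G, H, I = {iota, zeta, kappa, mu, nu, epsilon, theta, gamma} — that's every item, so 0 are uncovered.

0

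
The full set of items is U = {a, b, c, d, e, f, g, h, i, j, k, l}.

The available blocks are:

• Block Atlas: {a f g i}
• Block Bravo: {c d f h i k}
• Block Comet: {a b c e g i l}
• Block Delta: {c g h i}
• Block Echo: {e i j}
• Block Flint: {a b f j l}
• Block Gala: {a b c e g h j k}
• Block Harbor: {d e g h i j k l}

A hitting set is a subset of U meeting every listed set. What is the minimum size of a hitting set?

2

T = {a, i} meets every block (each contains at least one member of T), and |T| = 2.
The blocks Delta, Flint are pairwise disjoint, so any hitting set needs a separate item for each — at least 2. Hence 2 is optimal.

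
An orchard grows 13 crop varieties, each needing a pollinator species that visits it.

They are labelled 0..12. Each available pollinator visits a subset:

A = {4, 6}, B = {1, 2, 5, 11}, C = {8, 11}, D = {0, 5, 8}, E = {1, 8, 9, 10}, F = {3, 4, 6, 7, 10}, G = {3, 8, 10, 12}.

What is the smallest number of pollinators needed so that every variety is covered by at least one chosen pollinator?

5

B and D and E and F and G together: B ∪ D ∪ E ∪ F ∪ G = {0, 1, 2, 3, 4, 5, 6, 7, 8, 9, 10, 11, 12} — every variety is covered.
No 4 of the 7 pollinators cover everything (all 35 combinations miss at least one variety), so 5 is optimal.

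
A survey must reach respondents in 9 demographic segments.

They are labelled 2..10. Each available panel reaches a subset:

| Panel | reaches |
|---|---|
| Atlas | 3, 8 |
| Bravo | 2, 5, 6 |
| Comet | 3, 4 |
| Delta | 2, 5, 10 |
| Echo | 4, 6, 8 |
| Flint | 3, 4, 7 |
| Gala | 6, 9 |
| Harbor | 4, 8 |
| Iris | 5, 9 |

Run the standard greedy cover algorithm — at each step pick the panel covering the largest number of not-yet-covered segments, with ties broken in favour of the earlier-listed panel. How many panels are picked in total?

Greedy: pick Bravo (covers 3 new) → pick Flint (covers 3 new) → pick Atlas (covers 1 new) → pick Delta (covers 1 new) → pick Gala (covers 1 new). Total picks: 5.
(The true minimum cover uses only 4 panels, so greedy is not optimal here.)

5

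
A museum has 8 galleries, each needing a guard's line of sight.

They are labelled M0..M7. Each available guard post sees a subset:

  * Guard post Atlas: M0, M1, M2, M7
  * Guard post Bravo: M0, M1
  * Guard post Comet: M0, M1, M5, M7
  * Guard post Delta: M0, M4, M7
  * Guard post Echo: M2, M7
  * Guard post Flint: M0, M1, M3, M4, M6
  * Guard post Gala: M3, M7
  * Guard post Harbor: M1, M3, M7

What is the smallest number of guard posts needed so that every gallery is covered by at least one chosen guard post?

3

Atlas and Comet and Flint together: Atlas ∪ Comet ∪ Flint = {M0, M1, M2, M3, M4, M5, M6, M7} — every gallery is covered.
Only Comet contains M5, so Comet is forced; the remaining 4 galleries need at least 2 more guard posts (each remaining guard post adds at most 3) — so at least 3 guard posts are needed, and 3 is optimal.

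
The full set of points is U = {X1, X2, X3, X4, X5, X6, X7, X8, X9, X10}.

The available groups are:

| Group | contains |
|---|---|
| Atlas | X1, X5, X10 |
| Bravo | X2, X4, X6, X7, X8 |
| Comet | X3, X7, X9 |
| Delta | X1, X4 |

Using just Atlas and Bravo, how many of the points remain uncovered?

2

Union of Atlas, Bravo = {X1, X2, X4, X5, X6, X7, X8, X10}.
Not covered: X3, X9 — 2 points.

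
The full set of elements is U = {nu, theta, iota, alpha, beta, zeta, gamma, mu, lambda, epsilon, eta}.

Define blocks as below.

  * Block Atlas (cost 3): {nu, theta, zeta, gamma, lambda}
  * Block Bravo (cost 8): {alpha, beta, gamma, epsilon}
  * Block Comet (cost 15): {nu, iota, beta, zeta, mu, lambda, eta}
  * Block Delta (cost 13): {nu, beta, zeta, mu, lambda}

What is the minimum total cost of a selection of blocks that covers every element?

26

Atlas, Bravo, Comet together cover every element (Atlas ∪ Bravo ∪ Comet = {nu, theta, iota, alpha, beta, zeta, gamma, mu, lambda, epsilon, eta}); total cost 3 + 8 + 15 = 26.
No covering selection has total cost below 26.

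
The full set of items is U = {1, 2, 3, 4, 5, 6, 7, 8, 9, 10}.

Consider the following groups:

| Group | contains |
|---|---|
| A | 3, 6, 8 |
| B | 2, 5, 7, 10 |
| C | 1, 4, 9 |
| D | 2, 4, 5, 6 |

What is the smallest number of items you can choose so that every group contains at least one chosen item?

3

H = {4, 8, 10} meets every group (each contains at least one member of H), and |H| = 3.
The groups A, B, C are pairwise disjoint, so any hitting set needs a separate item for each — at least 3. Hence 3 is optimal.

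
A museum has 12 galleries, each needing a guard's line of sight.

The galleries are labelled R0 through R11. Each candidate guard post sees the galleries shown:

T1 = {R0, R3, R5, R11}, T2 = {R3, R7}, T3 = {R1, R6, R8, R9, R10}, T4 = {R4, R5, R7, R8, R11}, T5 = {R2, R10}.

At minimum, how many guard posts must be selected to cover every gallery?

T1 and T3 and T4 and T5 together: T1 ∪ T3 ∪ T4 ∪ T5 = {R0, R1, R2, R3, R4, R5, R6, R7, R8, R9, R10, R11} — every gallery is covered.
No 3 of the 5 guard posts cover everything (all 10 combinations miss at least one gallery), so 4 is optimal.

4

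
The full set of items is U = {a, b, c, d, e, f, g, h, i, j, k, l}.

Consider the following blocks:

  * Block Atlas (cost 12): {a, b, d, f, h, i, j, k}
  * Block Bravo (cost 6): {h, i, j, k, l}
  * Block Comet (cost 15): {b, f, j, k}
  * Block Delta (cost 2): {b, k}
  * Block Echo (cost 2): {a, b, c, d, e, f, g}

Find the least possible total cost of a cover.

Bravo, Echo together cover every item (Bravo ∪ Echo = {a, b, c, d, e, f, g, h, i, j, k, l}); total cost 6 + 2 = 8.
No covering selection has total cost below 8.

8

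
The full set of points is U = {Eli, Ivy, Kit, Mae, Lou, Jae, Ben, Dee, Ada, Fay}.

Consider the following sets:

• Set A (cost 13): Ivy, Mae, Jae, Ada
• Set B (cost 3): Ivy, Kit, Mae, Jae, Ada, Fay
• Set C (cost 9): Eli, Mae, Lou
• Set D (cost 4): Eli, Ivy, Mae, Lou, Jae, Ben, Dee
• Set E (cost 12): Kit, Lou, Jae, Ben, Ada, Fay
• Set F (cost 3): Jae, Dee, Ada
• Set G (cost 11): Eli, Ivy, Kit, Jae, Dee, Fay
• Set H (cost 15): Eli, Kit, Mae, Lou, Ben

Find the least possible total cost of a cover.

7

B, D together cover every point (B ∪ D = {Eli, Ivy, Kit, Mae, Lou, Jae, Ben, Dee, Ada, Fay}); total cost 3 + 4 = 7.
No covering selection has total cost below 7.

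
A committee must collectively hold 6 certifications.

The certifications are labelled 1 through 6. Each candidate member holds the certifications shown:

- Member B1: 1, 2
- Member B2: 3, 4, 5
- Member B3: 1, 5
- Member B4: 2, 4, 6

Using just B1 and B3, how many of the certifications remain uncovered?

3

Union of B1, B3 = {1, 2, 5}.
Not covered: 3, 4, 6 — 3 certifications.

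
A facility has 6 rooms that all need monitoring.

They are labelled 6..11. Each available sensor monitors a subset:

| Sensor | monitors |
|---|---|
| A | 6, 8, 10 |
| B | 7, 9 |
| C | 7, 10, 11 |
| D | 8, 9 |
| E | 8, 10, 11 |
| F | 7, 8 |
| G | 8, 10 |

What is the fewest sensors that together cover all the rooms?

Take {A, C, D}. Their union is {6, 7, 8, 9, 10, 11}, which is all 6 rooms.
Only A contains 6, so A is forced; the remaining 3 rooms need at least 2 more sensors (each remaining sensor adds at most 2) — so at least 3 sensors are needed, and 3 is optimal.

3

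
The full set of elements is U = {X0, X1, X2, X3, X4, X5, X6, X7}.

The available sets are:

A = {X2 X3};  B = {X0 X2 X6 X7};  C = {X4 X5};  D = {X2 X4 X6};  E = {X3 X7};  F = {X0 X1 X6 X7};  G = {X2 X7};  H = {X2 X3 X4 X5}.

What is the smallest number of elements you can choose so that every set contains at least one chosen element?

3

Take T = {X2, X4, X7}. Each listed set contains at least one of these, so T is a hitting set of size 3.
The sets A, C, F are pairwise disjoint, so any hitting set needs a separate element for each — at least 3. Hence 3 is optimal.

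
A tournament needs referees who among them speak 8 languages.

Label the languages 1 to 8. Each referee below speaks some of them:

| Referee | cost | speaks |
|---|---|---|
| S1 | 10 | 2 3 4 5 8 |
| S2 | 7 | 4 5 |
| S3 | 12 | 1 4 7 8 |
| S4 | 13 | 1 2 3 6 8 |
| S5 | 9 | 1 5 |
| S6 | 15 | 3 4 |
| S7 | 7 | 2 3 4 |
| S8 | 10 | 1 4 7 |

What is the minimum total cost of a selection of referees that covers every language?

S2, S4, S8 together cover every language (S2 ∪ S4 ∪ S8 = {1, 2, 3, 4, 5, 6, 7, 8}); total cost 7 + 13 + 10 = 30.
The greedy pick S1, S8, S4 costs 33; no covering selection beats 30.

30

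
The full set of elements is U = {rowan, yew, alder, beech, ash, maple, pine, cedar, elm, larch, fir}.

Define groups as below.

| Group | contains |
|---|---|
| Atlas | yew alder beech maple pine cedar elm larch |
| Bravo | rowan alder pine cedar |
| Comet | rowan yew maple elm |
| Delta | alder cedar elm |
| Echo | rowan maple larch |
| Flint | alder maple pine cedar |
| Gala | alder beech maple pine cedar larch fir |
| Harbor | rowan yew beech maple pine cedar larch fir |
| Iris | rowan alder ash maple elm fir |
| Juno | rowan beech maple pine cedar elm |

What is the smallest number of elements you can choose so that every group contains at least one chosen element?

2

Take H = {rowan, alder}. Each listed group contains at least one of these, so H is a hitting set of size 2.
The groups Delta, Echo are pairwise disjoint, so any hitting set needs a separate element for each — at least 2. Hence 2 is optimal.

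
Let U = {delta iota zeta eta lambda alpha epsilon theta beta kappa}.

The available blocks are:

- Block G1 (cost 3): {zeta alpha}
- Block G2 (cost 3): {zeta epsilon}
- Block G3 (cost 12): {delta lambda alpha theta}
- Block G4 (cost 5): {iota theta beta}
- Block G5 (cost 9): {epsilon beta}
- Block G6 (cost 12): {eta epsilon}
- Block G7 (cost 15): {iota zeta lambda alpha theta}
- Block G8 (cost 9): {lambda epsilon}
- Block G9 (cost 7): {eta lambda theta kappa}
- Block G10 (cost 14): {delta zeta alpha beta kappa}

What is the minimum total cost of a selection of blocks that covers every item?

27

G2, G3, G4, G9 together cover every item (G2 ∪ G3 ∪ G4 ∪ G9 = {delta, iota, zeta, eta, lambda, alpha, epsilon, theta, beta, kappa}); total cost 3 + 12 + 5 + 7 = 27.
The greedy pick G1, G4, G9, G2, G3 costs 30; no covering selection beats 27.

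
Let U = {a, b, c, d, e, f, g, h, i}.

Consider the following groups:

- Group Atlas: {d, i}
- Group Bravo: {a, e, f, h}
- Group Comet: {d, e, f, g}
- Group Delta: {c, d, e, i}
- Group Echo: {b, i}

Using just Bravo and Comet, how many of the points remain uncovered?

Union of Bravo, Comet = {a, d, e, f, g, h}.
Not covered: b, c, i — 3 points.

3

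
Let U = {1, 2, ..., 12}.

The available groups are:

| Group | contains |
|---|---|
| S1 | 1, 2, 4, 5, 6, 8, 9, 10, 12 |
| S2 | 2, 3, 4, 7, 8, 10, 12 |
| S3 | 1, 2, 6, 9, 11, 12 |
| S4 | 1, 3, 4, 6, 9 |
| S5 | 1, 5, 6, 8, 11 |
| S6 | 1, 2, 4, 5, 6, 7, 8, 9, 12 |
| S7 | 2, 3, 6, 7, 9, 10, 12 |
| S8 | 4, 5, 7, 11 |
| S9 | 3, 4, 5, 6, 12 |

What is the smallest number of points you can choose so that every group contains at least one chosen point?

Take H = {6, 7}. Each listed group contains at least one of these, so H is a hitting set of size 2.
No single point lies in every group, so at least 2 are needed and 2 is optimal.

2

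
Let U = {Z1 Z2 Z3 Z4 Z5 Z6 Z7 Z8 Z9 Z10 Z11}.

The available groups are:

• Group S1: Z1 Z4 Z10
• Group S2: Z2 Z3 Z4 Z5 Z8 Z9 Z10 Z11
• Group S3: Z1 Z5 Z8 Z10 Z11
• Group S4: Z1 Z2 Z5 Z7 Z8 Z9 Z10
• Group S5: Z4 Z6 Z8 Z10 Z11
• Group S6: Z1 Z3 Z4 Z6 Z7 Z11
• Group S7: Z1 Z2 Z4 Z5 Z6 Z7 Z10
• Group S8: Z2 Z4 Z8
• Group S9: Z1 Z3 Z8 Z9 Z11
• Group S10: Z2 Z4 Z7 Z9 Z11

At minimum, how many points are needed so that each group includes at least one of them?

Take H = {Z4, Z8}. Each listed group contains at least one of these, so H is a hitting set of size 2.
No single point lies in every group, so at least 2 are needed and 2 is optimal.

2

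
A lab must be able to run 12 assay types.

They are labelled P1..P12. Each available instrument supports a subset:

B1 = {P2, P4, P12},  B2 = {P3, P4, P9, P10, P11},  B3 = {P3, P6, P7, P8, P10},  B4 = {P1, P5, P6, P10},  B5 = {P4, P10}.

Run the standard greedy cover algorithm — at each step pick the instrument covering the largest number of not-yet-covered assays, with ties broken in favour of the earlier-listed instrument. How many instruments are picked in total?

4

Greedy: pick B2 (covers 5 new) → pick B3 (covers 3 new) → pick B1 (covers 2 new) → pick B4 (covers 2 new). Total picks: 4.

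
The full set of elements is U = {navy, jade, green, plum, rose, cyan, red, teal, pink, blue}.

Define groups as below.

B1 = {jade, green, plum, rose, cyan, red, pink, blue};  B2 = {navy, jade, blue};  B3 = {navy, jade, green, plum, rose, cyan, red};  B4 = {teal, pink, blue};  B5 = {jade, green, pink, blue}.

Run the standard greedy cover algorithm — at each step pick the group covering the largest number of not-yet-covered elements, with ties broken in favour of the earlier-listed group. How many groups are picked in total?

Greedy: pick B1 (covers 8 new) → pick B2 (covers 1 new) → pick B4 (covers 1 new). Total picks: 3.
(The true minimum cover uses only 2 groups, so greedy is not optimal here.)

3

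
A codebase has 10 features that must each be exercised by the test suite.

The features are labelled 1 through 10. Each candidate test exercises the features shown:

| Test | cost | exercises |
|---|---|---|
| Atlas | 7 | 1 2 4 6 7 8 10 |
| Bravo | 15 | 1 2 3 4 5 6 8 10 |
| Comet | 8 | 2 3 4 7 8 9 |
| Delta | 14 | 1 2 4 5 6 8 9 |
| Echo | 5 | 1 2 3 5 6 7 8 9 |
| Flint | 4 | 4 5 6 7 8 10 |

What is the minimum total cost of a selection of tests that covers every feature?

Echo, Flint together cover every feature (Echo ∪ Flint = {1, 2, 3, 4, 5, 6, 7, 8, 9, 10}); total cost 5 + 4 = 9.
No covering selection has total cost below 9.

9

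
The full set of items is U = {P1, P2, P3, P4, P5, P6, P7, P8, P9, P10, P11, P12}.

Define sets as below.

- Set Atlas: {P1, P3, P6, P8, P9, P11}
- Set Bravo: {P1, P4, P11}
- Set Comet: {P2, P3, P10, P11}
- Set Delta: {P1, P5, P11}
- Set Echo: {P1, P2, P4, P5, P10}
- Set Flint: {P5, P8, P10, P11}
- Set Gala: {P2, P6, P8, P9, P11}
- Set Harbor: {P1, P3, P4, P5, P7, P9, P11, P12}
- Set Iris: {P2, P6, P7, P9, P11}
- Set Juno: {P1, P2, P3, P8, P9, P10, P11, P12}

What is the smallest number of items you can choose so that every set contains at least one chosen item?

H = {P5, P11} meets every set (each contains at least one member of H), and |H| = 2.
No single item lies in every set, so at least 2 are needed and 2 is optimal.

2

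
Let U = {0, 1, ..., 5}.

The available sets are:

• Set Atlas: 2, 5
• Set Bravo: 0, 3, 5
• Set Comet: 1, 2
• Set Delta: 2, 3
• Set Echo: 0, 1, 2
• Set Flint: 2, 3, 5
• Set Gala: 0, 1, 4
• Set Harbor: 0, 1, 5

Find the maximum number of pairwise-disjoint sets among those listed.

2

Flint, Gala are pairwise disjoint (Flint={2,3,5}; Gala={0,1,4}).
Every remaining set overlaps one of these, and no 3 of the listed sets are pairwise disjoint, so 2 is the maximum.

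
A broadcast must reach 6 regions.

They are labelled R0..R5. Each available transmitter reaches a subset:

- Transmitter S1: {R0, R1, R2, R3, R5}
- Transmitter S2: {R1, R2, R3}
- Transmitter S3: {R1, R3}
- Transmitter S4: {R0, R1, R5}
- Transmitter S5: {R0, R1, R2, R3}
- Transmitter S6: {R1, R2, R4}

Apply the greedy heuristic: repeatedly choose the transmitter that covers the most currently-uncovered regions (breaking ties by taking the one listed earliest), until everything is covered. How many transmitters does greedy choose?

Greedy: pick S1 (covers 5 new) → pick S6 (covers 1 new). Total picks: 2.

2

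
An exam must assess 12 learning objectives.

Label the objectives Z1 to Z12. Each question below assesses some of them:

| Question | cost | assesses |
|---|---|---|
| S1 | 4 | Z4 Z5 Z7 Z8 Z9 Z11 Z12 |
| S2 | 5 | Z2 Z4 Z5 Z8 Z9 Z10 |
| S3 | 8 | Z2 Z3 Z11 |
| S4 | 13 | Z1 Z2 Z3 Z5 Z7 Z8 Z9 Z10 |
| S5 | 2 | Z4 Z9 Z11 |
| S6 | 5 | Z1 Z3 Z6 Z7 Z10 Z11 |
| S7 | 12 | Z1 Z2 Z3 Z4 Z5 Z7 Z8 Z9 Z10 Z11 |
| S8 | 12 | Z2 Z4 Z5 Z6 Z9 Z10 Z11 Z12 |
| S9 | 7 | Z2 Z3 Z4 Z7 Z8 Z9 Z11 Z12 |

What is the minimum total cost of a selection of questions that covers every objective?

14

S1, S2, S6 together cover every objective (S1 ∪ S2 ∪ S6 = {Z1, Z2, Z3, Z4, Z5, Z6, Z7, Z8, Z9, Z10, Z11, Z12}); total cost 4 + 5 + 5 = 14.
No covering selection has total cost below 14.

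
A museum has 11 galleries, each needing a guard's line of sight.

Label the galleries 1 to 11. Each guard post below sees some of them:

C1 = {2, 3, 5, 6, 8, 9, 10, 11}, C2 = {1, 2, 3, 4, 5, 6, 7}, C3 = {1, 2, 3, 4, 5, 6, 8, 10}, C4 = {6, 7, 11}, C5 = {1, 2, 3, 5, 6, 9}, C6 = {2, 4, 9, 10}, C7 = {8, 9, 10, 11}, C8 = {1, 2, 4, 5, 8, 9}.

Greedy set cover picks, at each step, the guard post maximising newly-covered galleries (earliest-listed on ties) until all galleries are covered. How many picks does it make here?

2

Greedy: pick C1 (covers 8 new) → pick C2 (covers 3 new). Total picks: 2.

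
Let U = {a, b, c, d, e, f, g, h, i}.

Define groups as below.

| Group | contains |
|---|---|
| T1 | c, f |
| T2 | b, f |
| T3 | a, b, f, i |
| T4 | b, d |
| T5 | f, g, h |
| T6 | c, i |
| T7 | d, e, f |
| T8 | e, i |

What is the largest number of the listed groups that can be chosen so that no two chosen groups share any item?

T4, T5, T8 are pairwise disjoint (T4={b,d}; T5={f,g,h}; T8={e,i}).
Every remaining group overlaps one of these, and no 4 of the listed groups are pairwise disjoint, so 3 is the maximum.

3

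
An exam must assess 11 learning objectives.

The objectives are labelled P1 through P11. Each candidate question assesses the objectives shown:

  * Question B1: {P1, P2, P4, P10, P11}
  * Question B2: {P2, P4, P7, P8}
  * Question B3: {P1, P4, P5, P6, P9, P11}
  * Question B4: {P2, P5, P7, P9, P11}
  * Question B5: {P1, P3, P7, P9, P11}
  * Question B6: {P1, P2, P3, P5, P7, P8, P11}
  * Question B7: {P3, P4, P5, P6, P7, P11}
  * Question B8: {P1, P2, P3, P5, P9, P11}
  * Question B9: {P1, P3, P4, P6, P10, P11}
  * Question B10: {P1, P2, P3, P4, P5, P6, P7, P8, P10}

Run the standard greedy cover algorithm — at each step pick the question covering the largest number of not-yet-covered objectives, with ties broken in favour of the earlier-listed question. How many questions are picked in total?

2

Greedy: pick B10 (covers 9 new) → pick B3 (covers 2 new). Total picks: 2.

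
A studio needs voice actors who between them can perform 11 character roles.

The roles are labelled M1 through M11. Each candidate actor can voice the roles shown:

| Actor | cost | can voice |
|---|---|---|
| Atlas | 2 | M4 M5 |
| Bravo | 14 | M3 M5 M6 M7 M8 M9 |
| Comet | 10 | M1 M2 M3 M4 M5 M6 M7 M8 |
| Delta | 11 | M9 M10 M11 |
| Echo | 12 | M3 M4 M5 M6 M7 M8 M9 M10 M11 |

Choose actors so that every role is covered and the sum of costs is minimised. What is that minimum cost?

21

Comet, Delta together cover every role (Comet ∪ Delta = {M1, M2, M3, M4, M5, M6, M7, M8, M9, M10, M11}); total cost 10 + 11 = 21.
The greedy pick Atlas, Comet, Delta costs 23; no covering selection beats 21.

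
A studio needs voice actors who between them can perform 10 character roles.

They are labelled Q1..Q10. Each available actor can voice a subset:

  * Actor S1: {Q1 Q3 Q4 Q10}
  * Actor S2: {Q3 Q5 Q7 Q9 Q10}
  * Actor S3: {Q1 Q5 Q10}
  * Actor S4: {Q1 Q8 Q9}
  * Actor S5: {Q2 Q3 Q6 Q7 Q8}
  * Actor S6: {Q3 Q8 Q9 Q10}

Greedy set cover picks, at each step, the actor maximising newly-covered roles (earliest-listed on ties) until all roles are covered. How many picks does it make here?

3

Greedy: pick S2 (covers 5 new) → pick S5 (covers 3 new) → pick S1 (covers 2 new). Total picks: 3.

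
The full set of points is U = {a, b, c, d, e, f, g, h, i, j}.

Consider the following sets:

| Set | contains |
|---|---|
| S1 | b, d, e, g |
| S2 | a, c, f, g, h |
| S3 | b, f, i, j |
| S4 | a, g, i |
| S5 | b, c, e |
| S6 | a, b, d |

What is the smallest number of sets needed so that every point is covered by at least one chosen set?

Take {S1, S2, S3}. Their union is {a, b, c, d, e, f, g, h, i, j}, which is all 10 points.
Only S2 contains h, so S2 is forced; the remaining 5 points need at least 2 more sets (each remaining set adds at most 3) — so at least 3 sets are needed, and 3 is optimal.

3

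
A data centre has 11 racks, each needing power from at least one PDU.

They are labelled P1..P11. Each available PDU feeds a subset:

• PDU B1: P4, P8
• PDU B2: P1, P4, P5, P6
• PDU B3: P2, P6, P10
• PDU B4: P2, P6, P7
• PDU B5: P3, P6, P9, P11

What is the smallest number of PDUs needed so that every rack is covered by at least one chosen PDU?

5

Take {B1, B2, B3, B4, B5}. Their union is {P1, P2, P3, P4, P5, P6, P7, P8, P9, P10, P11}, which is all 11 racks.
No 4 of the 5 PDUs cover everything (all 5 combinations miss at least one rack), so 5 is optimal.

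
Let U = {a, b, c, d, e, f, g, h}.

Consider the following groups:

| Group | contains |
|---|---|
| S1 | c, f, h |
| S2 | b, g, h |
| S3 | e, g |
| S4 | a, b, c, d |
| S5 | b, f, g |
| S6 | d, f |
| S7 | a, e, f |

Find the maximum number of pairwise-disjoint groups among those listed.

2

S1, S3 are pairwise disjoint (S1={c,f,h}; S3={e,g}).
Every remaining group overlaps one of these, and no 3 of the listed groups are pairwise disjoint, so 2 is the maximum.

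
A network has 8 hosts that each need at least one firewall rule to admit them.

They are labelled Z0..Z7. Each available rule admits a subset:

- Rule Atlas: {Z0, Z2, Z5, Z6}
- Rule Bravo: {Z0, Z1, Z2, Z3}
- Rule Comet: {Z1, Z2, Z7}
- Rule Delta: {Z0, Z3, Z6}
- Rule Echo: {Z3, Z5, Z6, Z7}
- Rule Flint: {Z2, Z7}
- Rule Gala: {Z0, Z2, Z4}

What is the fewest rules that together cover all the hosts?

3

Take {Bravo, Echo, Gala}. Their union is {Z0, Z1, Z2, Z3, Z4, Z5, Z6, Z7}, which is all 8 hosts.
Only Gala contains Z4, so Gala is forced; the remaining 5 hosts need at least 2 more rules (each remaining rule adds at most 4) — so at least 3 rules are needed, and 3 is optimal.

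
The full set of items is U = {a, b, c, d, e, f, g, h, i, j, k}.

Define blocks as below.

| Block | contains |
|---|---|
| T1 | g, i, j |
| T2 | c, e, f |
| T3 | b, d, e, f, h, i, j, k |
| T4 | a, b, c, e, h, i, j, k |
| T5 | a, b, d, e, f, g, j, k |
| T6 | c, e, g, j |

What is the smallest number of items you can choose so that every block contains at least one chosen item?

The 2 items {f, j} hit every block.
The blocks T1, T2 are pairwise disjoint, so any hitting set needs a separate item for each — at least 2. Hence 2 is optimal.

2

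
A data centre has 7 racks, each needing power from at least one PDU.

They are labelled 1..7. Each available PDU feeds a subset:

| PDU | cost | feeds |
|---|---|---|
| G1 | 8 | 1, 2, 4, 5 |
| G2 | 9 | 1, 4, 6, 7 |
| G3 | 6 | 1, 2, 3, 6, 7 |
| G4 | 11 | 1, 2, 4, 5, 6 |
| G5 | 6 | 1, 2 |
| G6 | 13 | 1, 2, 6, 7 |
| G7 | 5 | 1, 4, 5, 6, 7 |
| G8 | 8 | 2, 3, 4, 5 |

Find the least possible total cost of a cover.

11

G3, G7 together cover every rack (G3 ∪ G7 = {1, 2, 3, 4, 5, 6, 7}); total cost 6 + 5 = 11.
No covering selection has total cost below 11.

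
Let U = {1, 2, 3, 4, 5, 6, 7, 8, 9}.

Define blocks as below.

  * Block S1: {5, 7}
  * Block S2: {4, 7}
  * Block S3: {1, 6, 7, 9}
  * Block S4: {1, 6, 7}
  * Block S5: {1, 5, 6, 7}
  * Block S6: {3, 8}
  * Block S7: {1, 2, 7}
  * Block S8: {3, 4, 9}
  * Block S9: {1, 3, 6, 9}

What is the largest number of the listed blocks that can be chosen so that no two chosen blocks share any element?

S5, S8 are pairwise disjoint (S5={1,5,6,7}; S8={3,4,9}).
Every remaining block overlaps one of these, and no 3 of the listed blocks are pairwise disjoint, so 2 is the maximum.

2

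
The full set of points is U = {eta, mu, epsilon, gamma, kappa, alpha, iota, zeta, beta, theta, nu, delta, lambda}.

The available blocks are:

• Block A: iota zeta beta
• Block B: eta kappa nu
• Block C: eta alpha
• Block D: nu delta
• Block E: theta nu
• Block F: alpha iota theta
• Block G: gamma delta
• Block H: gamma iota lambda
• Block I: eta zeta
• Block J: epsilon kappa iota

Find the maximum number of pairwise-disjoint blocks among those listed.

C, E, G, J are pairwise disjoint (C={eta,alpha}; E={theta,nu}; G={gamma,delta}; J={epsilon,kappa,iota}).
Every remaining block overlaps one of these, and no 5 of the listed blocks are pairwise disjoint, so 4 is the maximum.

4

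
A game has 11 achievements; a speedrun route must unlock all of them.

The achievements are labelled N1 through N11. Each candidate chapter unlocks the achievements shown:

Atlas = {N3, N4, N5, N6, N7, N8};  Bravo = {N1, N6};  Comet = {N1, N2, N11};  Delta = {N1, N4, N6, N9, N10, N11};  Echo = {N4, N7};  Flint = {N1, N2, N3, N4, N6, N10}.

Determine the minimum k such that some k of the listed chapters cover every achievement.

Atlas and Comet and Delta together: Atlas ∪ Comet ∪ Delta = {N1, N2, N3, N4, N5, N6, N7, N8, N9, N10, N11} — every achievement is covered.
Only Atlas contains N5, so Atlas is forced; the remaining 5 achievements need at least 2 more chapters (each remaining chapter adds at most 4) — so at least 3 chapters are needed, and 3 is optimal.

3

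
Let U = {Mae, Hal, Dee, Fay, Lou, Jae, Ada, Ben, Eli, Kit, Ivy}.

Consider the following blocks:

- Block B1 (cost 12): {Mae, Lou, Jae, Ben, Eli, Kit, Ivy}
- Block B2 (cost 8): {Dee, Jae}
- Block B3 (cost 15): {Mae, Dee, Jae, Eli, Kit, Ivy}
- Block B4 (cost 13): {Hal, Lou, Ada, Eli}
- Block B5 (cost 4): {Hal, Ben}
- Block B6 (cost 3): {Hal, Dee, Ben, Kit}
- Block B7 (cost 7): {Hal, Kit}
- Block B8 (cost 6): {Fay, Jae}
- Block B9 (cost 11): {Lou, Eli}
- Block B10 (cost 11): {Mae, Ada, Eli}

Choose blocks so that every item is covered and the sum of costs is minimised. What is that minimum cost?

32

B1, B6, B8, B10 together cover every item (B1 ∪ B6 ∪ B8 ∪ B10 = {Mae, Hal, Dee, Fay, Lou, Jae, Ada, Ben, Eli, Kit, Ivy}); total cost 12 + 3 + 6 + 11 = 32.
No covering selection has total cost below 32.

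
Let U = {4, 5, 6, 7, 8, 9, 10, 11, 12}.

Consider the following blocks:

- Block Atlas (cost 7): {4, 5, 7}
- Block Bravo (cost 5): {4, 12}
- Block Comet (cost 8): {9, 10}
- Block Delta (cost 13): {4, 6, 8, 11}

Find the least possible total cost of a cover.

33

Atlas, Bravo, Comet, Delta together cover every point (Atlas ∪ Bravo ∪ Comet ∪ Delta = {4, 5, 6, 7, 8, 9, 10, 11, 12}); total cost 7 + 5 + 8 + 13 = 33.
No covering selection has total cost below 33.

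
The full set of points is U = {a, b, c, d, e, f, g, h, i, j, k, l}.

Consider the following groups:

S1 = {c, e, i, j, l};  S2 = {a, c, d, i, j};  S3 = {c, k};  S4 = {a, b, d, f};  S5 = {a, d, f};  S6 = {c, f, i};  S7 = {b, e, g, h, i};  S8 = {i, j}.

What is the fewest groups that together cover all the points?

Take {S1, S3, S5, S7}. Their union is {a, b, c, d, e, f, g, h, i, j, k, l}, which is all 12 points.
No 3 of the 8 groups cover everything (all 56 combinations miss at least one point), so 4 is optimal.

4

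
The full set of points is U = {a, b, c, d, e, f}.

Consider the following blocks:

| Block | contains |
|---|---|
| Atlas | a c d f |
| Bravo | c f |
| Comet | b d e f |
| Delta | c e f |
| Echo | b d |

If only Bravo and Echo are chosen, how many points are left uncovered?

2

Union of Bravo, Echo = {b, c, d, f}.
Not covered: a, e — 2 points.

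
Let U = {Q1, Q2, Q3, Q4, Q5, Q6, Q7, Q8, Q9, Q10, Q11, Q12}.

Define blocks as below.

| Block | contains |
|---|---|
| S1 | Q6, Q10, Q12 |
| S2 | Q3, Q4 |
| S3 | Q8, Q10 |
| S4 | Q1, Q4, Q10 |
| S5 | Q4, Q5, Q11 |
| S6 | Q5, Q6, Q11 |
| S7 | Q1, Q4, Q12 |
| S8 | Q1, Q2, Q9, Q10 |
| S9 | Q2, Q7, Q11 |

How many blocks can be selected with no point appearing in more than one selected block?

S2, S3, S6 are pairwise disjoint (S2={Q3,Q4}; S3={Q8,Q10}; S6={Q5,Q6,Q11}).
Every remaining block overlaps one of these, and no 4 of the listed blocks are pairwise disjoint, so 3 is the maximum.

3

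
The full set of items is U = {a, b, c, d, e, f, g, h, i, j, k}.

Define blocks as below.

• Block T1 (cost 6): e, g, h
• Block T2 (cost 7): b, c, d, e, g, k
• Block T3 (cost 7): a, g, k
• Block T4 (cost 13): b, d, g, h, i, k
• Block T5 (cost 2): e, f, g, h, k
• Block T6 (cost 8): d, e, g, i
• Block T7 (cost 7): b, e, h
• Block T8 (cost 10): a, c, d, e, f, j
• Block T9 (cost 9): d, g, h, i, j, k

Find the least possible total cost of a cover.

T4, T8 together cover every item (T4 ∪ T8 = {a, b, c, d, e, f, g, h, i, j, k}); total cost 13 + 10 = 23.
The greedy pick T5, T2, T9, T3 costs 25; no covering selection beats 23.

23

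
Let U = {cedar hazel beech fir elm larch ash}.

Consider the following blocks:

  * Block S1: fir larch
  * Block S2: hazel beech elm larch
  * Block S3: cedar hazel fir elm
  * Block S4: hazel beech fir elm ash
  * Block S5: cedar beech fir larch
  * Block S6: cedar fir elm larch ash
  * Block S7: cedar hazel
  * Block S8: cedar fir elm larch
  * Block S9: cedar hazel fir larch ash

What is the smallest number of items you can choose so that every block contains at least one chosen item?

2

Take H = {hazel, larch}. Each listed block contains at least one of these, so H is a hitting set of size 2.
The blocks S1, S7 are pairwise disjoint, so any hitting set needs a separate item for each — at least 2. Hence 2 is optimal.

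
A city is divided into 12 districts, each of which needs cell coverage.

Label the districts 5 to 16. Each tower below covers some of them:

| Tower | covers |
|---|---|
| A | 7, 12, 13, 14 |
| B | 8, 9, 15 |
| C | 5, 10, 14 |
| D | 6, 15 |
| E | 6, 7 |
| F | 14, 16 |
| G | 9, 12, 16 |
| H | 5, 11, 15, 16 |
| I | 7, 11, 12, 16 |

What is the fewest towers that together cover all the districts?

Take {A, B, C, D, I}. Their union is {5, 6, 7, 8, 9, 10, 11, 12, 13, 14, 15, 16}, which is all 12 districts.
No 4 of the 9 towers cover everything (all 126 combinations miss at least one district), so 5 is optimal.

5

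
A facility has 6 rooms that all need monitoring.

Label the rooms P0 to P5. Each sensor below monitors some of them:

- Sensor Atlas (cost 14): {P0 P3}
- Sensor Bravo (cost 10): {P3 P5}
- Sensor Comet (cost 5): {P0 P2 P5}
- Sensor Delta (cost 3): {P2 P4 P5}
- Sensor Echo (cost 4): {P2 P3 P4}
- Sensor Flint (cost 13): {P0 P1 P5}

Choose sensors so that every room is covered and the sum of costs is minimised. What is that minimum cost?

17

Echo, Flint together cover every room (Echo ∪ Flint = {P0, P1, P2, P3, P4, P5}); total cost 4 + 13 = 17.
The greedy pick Delta, Echo, Comet, Flint costs 25; no covering selection beats 17.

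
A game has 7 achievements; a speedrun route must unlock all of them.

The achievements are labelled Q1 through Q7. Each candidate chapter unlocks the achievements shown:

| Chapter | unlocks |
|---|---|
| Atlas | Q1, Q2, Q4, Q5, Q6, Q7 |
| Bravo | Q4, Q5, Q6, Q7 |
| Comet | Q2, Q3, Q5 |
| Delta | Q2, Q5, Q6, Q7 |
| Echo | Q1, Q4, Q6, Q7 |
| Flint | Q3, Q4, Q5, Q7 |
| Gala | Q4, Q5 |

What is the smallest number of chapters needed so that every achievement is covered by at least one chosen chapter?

Take {Comet, Echo}. Their union is {Q1, Q2, Q3, Q4, Q5, Q6, Q7}, which is all 7 achievements.
No single chapter has all 7 achievements (the largest, Atlas, has 6), so 2 is optimal.

2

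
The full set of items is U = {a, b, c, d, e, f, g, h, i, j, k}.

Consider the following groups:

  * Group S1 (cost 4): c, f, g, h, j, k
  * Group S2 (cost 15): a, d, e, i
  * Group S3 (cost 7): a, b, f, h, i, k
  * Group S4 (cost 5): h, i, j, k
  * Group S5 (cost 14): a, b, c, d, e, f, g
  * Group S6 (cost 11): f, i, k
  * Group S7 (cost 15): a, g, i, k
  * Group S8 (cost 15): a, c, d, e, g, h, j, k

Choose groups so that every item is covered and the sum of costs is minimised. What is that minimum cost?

19

S4, S5 together cover every item (S4 ∪ S5 = {a, b, c, d, e, f, g, h, i, j, k}); total cost 5 + 14 = 19.
The greedy pick S1, S3, S5 costs 25; no covering selection beats 19.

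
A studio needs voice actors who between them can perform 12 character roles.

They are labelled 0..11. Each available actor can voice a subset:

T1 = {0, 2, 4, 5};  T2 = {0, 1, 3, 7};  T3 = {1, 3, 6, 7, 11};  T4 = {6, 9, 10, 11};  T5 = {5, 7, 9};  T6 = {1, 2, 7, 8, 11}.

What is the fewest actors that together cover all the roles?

T1 and T3 and T4 and T6 together: T1 ∪ T3 ∪ T4 ∪ T6 = {0, 1, 2, 3, 4, 5, 6, 7, 8, 9, 10, 11} — every role is covered.
Only T6 contains 8, so T6 is forced; the remaining 7 roles need at least 3 more actors (each remaining actor adds at most 3) — so at least 4 actors are needed, and 4 is optimal.

4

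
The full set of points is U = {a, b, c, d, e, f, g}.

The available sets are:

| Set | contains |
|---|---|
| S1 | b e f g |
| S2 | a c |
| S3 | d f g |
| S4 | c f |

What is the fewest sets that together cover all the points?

3

S1, S2, and S3 cover everything between them: the union {a, b, c, d, e, f, g} is all of U.
Only S2 contains a, so S2 is forced; the remaining 5 points need at least 2 more sets (each remaining set adds at most 4) — so at least 3 sets are needed, and 3 is optimal.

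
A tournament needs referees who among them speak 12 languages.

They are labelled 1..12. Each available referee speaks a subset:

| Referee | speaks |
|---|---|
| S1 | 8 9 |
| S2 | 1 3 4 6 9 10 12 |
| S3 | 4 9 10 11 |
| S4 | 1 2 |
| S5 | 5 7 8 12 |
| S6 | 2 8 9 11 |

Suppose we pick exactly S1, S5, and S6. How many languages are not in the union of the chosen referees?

5

Union of S1, S5, S6 = {2, 5, 7, 8, 9, 11, 12}.
Not covered: 1, 3, 4, 6, 10 — 5 languages.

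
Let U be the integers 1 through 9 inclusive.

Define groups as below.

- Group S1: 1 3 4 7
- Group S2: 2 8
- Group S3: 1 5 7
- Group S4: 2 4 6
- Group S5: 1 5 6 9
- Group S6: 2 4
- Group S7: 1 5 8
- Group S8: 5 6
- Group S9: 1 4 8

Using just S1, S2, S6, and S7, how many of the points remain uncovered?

Union of S1, S2, S6, S7 = {1, 2, 3, 4, 5, 7, 8}.
Not covered: 6, 9 — 2 points.

2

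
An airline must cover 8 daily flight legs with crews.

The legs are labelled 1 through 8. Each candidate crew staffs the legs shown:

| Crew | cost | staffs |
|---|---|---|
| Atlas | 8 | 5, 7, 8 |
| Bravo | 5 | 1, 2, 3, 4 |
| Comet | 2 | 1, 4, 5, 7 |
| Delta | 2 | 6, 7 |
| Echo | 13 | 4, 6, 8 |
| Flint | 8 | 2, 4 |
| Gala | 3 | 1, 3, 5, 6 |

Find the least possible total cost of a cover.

15

Atlas, Bravo, Delta together cover every leg (Atlas ∪ Bravo ∪ Delta = {1, 2, 3, 4, 5, 6, 7, 8}); total cost 8 + 5 + 2 = 15.
The greedy pick Comet, Gala, Bravo, Atlas costs 18; no covering selection beats 15.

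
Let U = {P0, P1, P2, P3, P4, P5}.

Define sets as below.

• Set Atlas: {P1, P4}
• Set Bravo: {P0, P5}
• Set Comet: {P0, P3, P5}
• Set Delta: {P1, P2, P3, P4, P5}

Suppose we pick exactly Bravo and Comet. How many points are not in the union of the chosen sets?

3

Union of Bravo, Comet = {P0, P3, P5}.
Not covered: P1, P2, P4 — 3 points.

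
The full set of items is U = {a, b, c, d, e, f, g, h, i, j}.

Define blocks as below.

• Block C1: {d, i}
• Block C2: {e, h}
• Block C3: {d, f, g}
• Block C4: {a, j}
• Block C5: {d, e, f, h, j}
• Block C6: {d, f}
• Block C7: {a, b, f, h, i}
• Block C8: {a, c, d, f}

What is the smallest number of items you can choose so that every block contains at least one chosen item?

T = {a, d, h} meets every block (each contains at least one member of T), and |T| = 3.
The blocks C1, C2, C4 are pairwise disjoint, so any hitting set needs a separate item for each — at least 3. Hence 3 is optimal.

3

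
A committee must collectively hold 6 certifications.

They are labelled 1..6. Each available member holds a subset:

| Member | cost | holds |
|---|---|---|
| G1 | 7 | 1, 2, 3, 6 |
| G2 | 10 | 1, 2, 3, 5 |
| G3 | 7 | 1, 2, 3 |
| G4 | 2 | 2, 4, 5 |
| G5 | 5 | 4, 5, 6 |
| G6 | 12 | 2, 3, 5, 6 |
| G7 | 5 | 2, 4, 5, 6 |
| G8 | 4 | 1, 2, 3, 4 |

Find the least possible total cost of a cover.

G7, G8 together cover every certification (G7 ∪ G8 = {1, 2, 3, 4, 5, 6}); total cost 5 + 4 = 9.
The greedy pick G4, G8, G5 costs 11; no covering selection beats 9.

9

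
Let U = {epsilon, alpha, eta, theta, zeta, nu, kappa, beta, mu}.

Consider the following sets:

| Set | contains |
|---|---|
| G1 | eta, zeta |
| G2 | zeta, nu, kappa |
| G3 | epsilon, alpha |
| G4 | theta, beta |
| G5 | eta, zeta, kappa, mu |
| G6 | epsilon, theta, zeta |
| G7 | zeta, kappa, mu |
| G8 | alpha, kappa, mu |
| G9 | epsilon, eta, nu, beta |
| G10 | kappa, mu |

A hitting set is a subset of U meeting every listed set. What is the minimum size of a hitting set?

Take H = {alpha, zeta, kappa, beta}. Each listed set contains at least one of these, so H is a hitting set of size 4.
The sets G1, G3, G4, G10 are pairwise disjoint, so any hitting set needs a separate item for each — at least 4. Hence 4 is optimal.

4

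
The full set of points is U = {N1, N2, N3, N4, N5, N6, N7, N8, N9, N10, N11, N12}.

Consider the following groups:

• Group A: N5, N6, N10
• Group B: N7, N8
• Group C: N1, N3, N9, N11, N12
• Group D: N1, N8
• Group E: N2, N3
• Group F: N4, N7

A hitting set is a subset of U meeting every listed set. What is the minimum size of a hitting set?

4

H = {N3, N7, N8, N10} meets every group (each contains at least one member of H), and |H| = 4.
The groups A, D, E, F are pairwise disjoint, so any hitting set needs a separate point for each — at least 4. Hence 4 is optimal.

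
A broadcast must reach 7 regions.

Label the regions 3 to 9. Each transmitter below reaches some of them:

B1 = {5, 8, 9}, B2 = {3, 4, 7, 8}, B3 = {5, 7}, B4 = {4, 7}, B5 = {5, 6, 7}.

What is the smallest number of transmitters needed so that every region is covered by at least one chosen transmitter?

3

B1 and B2 and B5 together: B1 ∪ B2 ∪ B5 = {3, 4, 5, 6, 7, 8, 9} — every region is covered.
Only B2 contains 3, so B2 is forced; the remaining 3 regions need at least 2 more transmitters (each remaining transmitter adds at most 2) — so at least 3 transmitters are needed, and 3 is optimal.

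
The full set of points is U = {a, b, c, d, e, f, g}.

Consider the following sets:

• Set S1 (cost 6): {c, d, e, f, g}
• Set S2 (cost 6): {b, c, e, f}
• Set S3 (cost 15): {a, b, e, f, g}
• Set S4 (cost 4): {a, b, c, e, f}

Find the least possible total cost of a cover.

S1, S4 together cover every point (S1 ∪ S4 = {a, b, c, d, e, f, g}); total cost 6 + 4 = 10.
No covering selection has total cost below 10.

10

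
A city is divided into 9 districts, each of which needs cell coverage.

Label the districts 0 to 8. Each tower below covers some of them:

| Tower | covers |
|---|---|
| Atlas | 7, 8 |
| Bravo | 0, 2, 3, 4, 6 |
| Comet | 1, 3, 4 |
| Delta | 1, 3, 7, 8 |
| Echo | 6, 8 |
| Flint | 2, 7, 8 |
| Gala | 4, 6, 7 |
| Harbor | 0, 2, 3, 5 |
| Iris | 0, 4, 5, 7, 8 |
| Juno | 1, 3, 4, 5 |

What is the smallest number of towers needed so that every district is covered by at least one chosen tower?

3

Take {Delta, Gala, Harbor}. Their union is {0, 1, 2, 3, 4, 5, 6, 7, 8}, which is all 9 districts.
No 2 of the 10 towers cover everything (all 45 combinations miss at least one district), so 3 is optimal.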